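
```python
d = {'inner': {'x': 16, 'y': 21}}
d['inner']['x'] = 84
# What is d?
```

After line 1: d = {'inner': {'x': 16, 'y': 21}}
After line 2 (inner x overwritten): d = {'inner': {'x': 84, 'y': 21}}

{'inner': {'x': 84, 'y': 21}}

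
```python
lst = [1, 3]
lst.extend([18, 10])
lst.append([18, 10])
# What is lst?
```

After line 1: lst = [1, 3]
After line 2 (extend unpacks [18, 10]): lst = [1, 3, 18, 10]
After line 3 (append adds [18, 10] as single element): lst = [1, 3, 18, 10, [18, 10]]

[1, 3, 18, 10, [18, 10]]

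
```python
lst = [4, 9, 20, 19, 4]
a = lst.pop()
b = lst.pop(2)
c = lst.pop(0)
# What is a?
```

After line 1: lst = [4, 9, 20, 19, 4]
After line 2 (pop() -> a = 4): lst = [4, 9, 20, 19]
After line 3 (pop(2) -> b = 20): lst = [4, 9, 19]
After line 4 (pop(0) -> c = 4): lst = [9, 19]

4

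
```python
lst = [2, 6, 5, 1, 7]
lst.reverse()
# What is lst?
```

[7, 1, 5, 6, 2]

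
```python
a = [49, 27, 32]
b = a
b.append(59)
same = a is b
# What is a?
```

After line 1: a = [49, 27, 32]
After line 2 (b = a is an alias, same object): a = [49, 27, 32], b = [49, 27, 32]
After line 3 (b.append mutates the shared list): a = [49, 27, 32, 59], b = [49, 27, 32, 59]
After line 4 (same = a is b; same object -> True): same = True

[49, 27, 32, 59]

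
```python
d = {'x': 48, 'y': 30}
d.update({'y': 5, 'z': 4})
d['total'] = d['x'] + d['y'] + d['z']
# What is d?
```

After line 1: d = {'x': 48, 'y': 30}
After line 2 (y overwritten, z added): d = {'x': 48, 'y': 5, 'z': 4}
After line 3 (total = 48 + 5 + 4 = 57): d = {'x': 48, 'y': 5, 'z': 4, 'total': 57}

{'x': 48, 'y': 5, 'z': 4, 'total': 57}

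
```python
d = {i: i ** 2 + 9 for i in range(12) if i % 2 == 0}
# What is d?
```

{0: 9, 2: 13, 4: 25, 6: 45, 8: 73, 10: 109}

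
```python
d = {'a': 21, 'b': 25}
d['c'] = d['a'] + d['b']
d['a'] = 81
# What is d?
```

After line 1: d = {'a': 21, 'b': 25}
After line 2 (d['c'] = 21 + 25): d = {'a': 21, 'b': 25, 'c': 46}
After line 3: d = {'a': 81, 'b': 25, 'c': 46}

{'a': 81, 'b': 25, 'c': 46}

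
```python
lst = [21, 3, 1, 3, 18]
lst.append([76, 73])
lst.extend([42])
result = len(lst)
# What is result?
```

After line 1: lst = [21, 3, 1, 3, 18]
After line 2 (append adds [76, 73] as single element): lst = [21, 3, 1, 3, 18, [76, 73]]
After line 3 (extend unpacks [42], adds 42): lst = [21, 3, 1, 3, 18, [76, 73], 42]
After line 4: result = len(lst) = 7

7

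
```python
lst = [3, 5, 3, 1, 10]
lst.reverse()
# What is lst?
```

[10, 1, 3, 5, 3]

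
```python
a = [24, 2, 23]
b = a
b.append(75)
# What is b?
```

After line 1: a = [24, 2, 23]
After line 2 (b = a is an alias, same object): a = [24, 2, 23], b = [24, 2, 23]
After line 3 (b.append mutates the shared list): a = [24, 2, 23, 75], b = [24, 2, 23, 75]

[24, 2, 23, 75]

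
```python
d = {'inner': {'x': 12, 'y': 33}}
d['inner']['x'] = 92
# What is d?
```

After line 1: d = {'inner': {'x': 12, 'y': 33}}
After line 2 (inner x overwritten): d = {'inner': {'x': 92, 'y': 33}}

{'inner': {'x': 92, 'y': 33}}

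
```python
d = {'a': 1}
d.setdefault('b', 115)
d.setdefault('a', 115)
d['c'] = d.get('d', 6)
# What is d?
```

After line 1: d = {'a': 1}
After line 2 (setdefault adds 'b'=115): d = {'a': 1, 'b': 115}
After line 3 (setdefault 'a' no-op, already exists): d = {'a': 1, 'b': 115}
After line 4 (get('d', 6) returns default since 'd' not in d): d = {'a': 1, 'b': 115, 'c': 6}

{'a': 1, 'b': 115, 'c': 6}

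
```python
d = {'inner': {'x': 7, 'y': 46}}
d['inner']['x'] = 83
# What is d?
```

After line 1: d = {'inner': {'x': 7, 'y': 46}}
After line 2 (inner x overwritten): d = {'inner': {'x': 83, 'y': 46}}

{'inner': {'x': 83, 'y': 46}}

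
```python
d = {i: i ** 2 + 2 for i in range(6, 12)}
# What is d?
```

{6: 38, 7: 51, 8: 66, 9: 83, 10: 102, 11: 123}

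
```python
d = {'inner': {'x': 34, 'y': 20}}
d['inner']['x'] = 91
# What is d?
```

After line 1: d = {'inner': {'x': 34, 'y': 20}}
After line 2 (inner x overwritten): d = {'inner': {'x': 91, 'y': 20}}

{'inner': {'x': 91, 'y': 20}}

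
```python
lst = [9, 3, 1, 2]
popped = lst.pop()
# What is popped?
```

2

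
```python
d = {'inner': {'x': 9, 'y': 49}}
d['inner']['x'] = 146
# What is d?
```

After line 1: d = {'inner': {'x': 9, 'y': 49}}
After line 2 (inner x overwritten): d = {'inner': {'x': 146, 'y': 49}}

{'inner': {'x': 146, 'y': 49}}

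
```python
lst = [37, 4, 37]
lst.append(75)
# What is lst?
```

[37, 4, 37, 75]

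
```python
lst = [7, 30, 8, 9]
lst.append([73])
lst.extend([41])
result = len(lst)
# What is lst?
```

After line 1: lst = [7, 30, 8, 9]
After line 2 (append adds [73] as single element): lst = [7, 30, 8, 9, [73]]
After line 3 (extend unpacks [41], adds 41): lst = [7, 30, 8, 9, [73], 41]
After line 4: result = len(lst) = 6

[7, 30, 8, 9, [73], 41]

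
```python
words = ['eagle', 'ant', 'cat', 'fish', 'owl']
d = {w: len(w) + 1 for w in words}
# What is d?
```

{'eagle': 6, 'ant': 4, 'cat': 4, 'fish': 5, 'owl': 4}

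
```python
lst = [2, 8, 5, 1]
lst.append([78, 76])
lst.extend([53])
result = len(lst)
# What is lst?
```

After line 1: lst = [2, 8, 5, 1]
After line 2 (append adds [78, 76] as single element): lst = [2, 8, 5, 1, [78, 76]]
After line 3 (extend unpacks [53], adds 53): lst = [2, 8, 5, 1, [78, 76], 53]
After line 4: result = len(lst) = 6

[2, 8, 5, 1, [78, 76], 53]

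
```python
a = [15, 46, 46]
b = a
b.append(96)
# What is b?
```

After line 1: a = [15, 46, 46]
After line 2 (b = a is an alias, same object): a = [15, 46, 46], b = [15, 46, 46]
After line 3 (b.append mutates the shared list): a = [15, 46, 46, 96], b = [15, 46, 46, 96]

[15, 46, 46, 96]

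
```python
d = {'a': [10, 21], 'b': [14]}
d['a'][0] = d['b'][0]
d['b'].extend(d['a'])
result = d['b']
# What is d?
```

After line 1: d = {'a': [10, 21], 'b': [14]}
After line 2 (a[0] = b[0] = 14): d = {'a': [14, 21], 'b': [14]}
After line 3 (b.extend(a) appends [14, 21]): d = {'a': [14, 21], 'b': [14, 14, 21]}
After line 4: result = d['b'] = [14, 14, 21]

{'a': [14, 21], 'b': [14, 14, 21]}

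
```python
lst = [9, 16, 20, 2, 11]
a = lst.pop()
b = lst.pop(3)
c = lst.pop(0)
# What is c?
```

After line 1: lst = [9, 16, 20, 2, 11]
After line 2 (pop() -> a = 11): lst = [9, 16, 20, 2]
After line 3 (pop(3) -> b = 2): lst = [9, 16, 20]
After line 4 (pop(0) -> c = 9): lst = [16, 20]

9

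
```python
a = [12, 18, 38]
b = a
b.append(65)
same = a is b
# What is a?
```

After line 1: a = [12, 18, 38]
After line 2 (b = a is an alias, same object): a = [12, 18, 38], b = [12, 18, 38]
After line 3 (b.append mutates the shared list): a = [12, 18, 38, 65], b = [12, 18, 38, 65]
After line 4 (same = a is b; same object -> True): same = True

[12, 18, 38, 65]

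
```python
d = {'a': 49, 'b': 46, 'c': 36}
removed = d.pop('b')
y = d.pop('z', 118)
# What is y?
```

After line 1: d = {'a': 49, 'b': 46, 'c': 36}
After line 2 (pop 'b' returns 46): d = {'a': 49, 'c': 36}, removed = 46
After line 3 (pop 'z' missing, returns default 118): d = {'a': 49, 'c': 36}, y = 118

118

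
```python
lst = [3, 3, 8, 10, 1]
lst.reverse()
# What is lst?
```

[1, 10, 8, 3, 3]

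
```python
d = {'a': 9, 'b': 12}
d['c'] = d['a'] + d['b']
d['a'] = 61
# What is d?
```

After line 1: d = {'a': 9, 'b': 12}
After line 2 (d['c'] = 9 + 12): d = {'a': 9, 'b': 12, 'c': 21}
After line 3: d = {'a': 61, 'b': 12, 'c': 21}

{'a': 61, 'b': 12, 'c': 21}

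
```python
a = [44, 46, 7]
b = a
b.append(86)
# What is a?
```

After line 1: a = [44, 46, 7]
After line 2 (b = a is an alias, same object): a = [44, 46, 7], b = [44, 46, 7]
After line 3 (b.append mutates the shared list): a = [44, 46, 7, 86], b = [44, 46, 7, 86]

[44, 46, 7, 86]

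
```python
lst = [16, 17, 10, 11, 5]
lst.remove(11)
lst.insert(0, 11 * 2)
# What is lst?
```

After line 1: lst = [16, 17, 10, 11, 5]
After line 2 (remove first 11): lst = [16, 17, 10, 5]
After line 3 (insert 22 at index 0): lst = [22, 16, 17, 10, 5]

[22, 16, 17, 10, 5]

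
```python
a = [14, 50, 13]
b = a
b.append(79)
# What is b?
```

After line 1: a = [14, 50, 13]
After line 2 (b = a is an alias, same object): a = [14, 50, 13], b = [14, 50, 13]
After line 3 (b.append mutates the shared list): a = [14, 50, 13, 79], b = [14, 50, 13, 79]

[14, 50, 13, 79]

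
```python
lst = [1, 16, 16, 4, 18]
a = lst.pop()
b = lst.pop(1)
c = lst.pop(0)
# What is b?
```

After line 1: lst = [1, 16, 16, 4, 18]
After line 2 (pop() -> a = 18): lst = [1, 16, 16, 4]
After line 3 (pop(1) -> b = 16): lst = [1, 16, 4]
After line 4 (pop(0) -> c = 1): lst = [16, 4]

16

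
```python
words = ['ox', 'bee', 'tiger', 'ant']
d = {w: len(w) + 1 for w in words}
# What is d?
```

{'ox': 3, 'bee': 4, 'tiger': 6, 'ant': 4}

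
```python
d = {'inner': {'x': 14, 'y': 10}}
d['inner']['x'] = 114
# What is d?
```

After line 1: d = {'inner': {'x': 14, 'y': 10}}
After line 2 (inner x overwritten): d = {'inner': {'x': 114, 'y': 10}}

{'inner': {'x': 114, 'y': 10}}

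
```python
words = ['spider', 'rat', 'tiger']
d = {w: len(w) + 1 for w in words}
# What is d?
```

{'spider': 7, 'rat': 4, 'tiger': 6}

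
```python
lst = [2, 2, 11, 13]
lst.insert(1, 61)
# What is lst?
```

[2, 61, 2, 11, 13]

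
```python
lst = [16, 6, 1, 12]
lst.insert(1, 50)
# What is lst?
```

[16, 50, 6, 1, 12]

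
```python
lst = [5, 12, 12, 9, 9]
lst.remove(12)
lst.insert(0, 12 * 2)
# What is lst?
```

After line 1: lst = [5, 12, 12, 9, 9]
After line 2 (remove first 12): lst = [5, 12, 9, 9]
After line 3 (insert 24 at index 0): lst = [24, 5, 12, 9, 9]

[24, 5, 12, 9, 9]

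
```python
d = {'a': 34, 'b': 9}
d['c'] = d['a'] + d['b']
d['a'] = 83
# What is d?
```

After line 1: d = {'a': 34, 'b': 9}
After line 2 (d['c'] = 34 + 9): d = {'a': 34, 'b': 9, 'c': 43}
After line 3: d = {'a': 83, 'b': 9, 'c': 43}

{'a': 83, 'b': 9, 'c': 43}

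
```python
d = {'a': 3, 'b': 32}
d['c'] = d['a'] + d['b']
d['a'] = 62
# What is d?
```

After line 1: d = {'a': 3, 'b': 32}
After line 2 (d['c'] = 3 + 32): d = {'a': 3, 'b': 32, 'c': 35}
After line 3: d = {'a': 62, 'b': 32, 'c': 35}

{'a': 62, 'b': 32, 'c': 35}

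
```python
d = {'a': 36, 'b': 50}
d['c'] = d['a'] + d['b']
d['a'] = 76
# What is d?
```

After line 1: d = {'a': 36, 'b': 50}
After line 2 (d['c'] = 36 + 50): d = {'a': 36, 'b': 50, 'c': 86}
After line 3: d = {'a': 76, 'b': 50, 'c': 86}

{'a': 76, 'b': 50, 'c': 86}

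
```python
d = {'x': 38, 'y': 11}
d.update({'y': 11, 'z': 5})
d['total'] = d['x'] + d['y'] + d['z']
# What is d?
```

After line 1: d = {'x': 38, 'y': 11}
After line 2 (y overwritten, z added): d = {'x': 38, 'y': 11, 'z': 5}
After line 3 (total = 38 + 11 + 5 = 54): d = {'x': 38, 'y': 11, 'z': 5, 'total': 54}

{'x': 38, 'y': 11, 'z': 5, 'total': 54}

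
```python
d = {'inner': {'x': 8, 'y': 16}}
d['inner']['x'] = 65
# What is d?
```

After line 1: d = {'inner': {'x': 8, 'y': 16}}
After line 2 (inner x overwritten): d = {'inner': {'x': 65, 'y': 16}}

{'inner': {'x': 65, 'y': 16}}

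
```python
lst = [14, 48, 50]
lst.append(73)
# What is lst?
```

[14, 48, 50, 73]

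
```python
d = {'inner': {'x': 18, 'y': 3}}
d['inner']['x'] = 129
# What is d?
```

After line 1: d = {'inner': {'x': 18, 'y': 3}}
After line 2 (inner x overwritten): d = {'inner': {'x': 129, 'y': 3}}

{'inner': {'x': 129, 'y': 3}}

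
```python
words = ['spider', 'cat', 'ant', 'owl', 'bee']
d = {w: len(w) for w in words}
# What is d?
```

{'spider': 6, 'cat': 3, 'ant': 3, 'owl': 3, 'bee': 3}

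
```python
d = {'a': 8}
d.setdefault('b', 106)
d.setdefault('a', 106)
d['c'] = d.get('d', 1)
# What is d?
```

After line 1: d = {'a': 8}
After line 2 (setdefault adds 'b'=106): d = {'a': 8, 'b': 106}
After line 3 (setdefault 'a' no-op, already exists): d = {'a': 8, 'b': 106}
After line 4 (get('d', 1) returns default since 'd' not in d): d = {'a': 8, 'b': 106, 'c': 1}

{'a': 8, 'b': 106, 'c': 1}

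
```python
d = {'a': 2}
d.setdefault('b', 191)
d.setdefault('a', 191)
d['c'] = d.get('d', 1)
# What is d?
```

After line 1: d = {'a': 2}
After line 2 (setdefault adds 'b'=191): d = {'a': 2, 'b': 191}
After line 3 (setdefault 'a' no-op, already exists): d = {'a': 2, 'b': 191}
After line 4 (get('d', 1) returns default since 'd' not in d): d = {'a': 2, 'b': 191, 'c': 1}

{'a': 2, 'b': 191, 'c': 1}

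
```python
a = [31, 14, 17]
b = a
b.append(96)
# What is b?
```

After line 1: a = [31, 14, 17]
After line 2 (b = a is an alias, same object): a = [31, 14, 17], b = [31, 14, 17]
After line 3 (b.append mutates the shared list): a = [31, 14, 17, 96], b = [31, 14, 17, 96]

[31, 14, 17, 96]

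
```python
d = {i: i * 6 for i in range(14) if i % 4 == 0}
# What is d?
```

{0: 0, 4: 24, 8: 48, 12: 72}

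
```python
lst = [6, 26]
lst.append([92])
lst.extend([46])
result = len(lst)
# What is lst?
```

After line 1: lst = [6, 26]
After line 2 (append adds [92] as single element): lst = [6, 26, [92]]
After line 3 (extend unpacks [46], adds 46): lst = [6, 26, [92], 46]
After line 4: result = len(lst) = 4

[6, 26, [92], 46]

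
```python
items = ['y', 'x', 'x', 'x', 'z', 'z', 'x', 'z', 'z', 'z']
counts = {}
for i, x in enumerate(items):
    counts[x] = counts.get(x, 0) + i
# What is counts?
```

Initial: counts = {}, items = ['y', 'x', 'x', 'x', 'z', 'z', 'x', 'z', 'z', 'z']
i=0, x='y': counts = {'y': 0}
i=1, x='x': counts = {'y': 0, 'x': 1}
i=2, x='x': counts = {'y': 0, 'x': 3}
i=3, x='x': counts = {'y': 0, 'x': 6}
i=4, x='z': counts = {'y': 0, 'x': 6, 'z': 4}
i=5, x='z': counts = {'y': 0, 'x': 6, 'z': 9}
i=6, x='x': counts = {'y': 0, 'x': 12, 'z': 9}
i=7, x='z': counts = {'y': 0, 'x': 12, 'z': 16}
i=8, x='z': counts = {'y': 0, 'x': 12, 'z': 24}
i=9, x='z': counts = {'y': 0, 'x': 12, 'z': 33}

{'y': 0, 'x': 12, 'z': 33}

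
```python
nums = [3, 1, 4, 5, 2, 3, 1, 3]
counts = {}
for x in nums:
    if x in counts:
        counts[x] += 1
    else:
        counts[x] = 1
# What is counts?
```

Initial: counts = {}, nums = [3, 1, 4, 5, 2, 3, 1, 3]
See 3: counts = {3: 1}
See 1: counts = {3: 1, 1: 1}
See 4: counts = {3: 1, 1: 1, 4: 1}
See 5: counts = {3: 1, 1: 1, 4: 1, 5: 1}
See 2: counts = {3: 1, 1: 1, 4: 1, 5: 1, 2: 1}
See 3: counts = {3: 2, 1: 1, 4: 1, 5: 1, 2: 1}
See 1: counts = {3: 2, 1: 2, 4: 1, 5: 1, 2: 1}
See 3: counts = {3: 3, 1: 2, 4: 1, 5: 1, 2: 1}

{3: 3, 1: 2, 4: 1, 5: 1, 2: 1}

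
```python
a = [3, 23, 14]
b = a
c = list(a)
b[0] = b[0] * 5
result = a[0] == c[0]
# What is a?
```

After line 1: a = [3, 23, 14]
After line 2 (b = a, alias): a = [3, 23, 14], b = [3, 23, 14]
After line 3 (c = list(a) is a copy, new object): c = [3, 23, 14]
After line 4 (b[0] = 3 * 5 = 15; mutates shared a/b): a = b = [15, 23, 14], c = [3, 23, 14]
After line 5 (a[0] = 15, c[0] = 3; result = False)

[15, 23, 14]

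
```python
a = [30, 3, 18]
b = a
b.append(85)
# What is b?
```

After line 1: a = [30, 3, 18]
After line 2 (b = a is an alias, same object): a = [30, 3, 18], b = [30, 3, 18]
After line 3 (b.append mutates the shared list): a = [30, 3, 18, 85], b = [30, 3, 18, 85]

[30, 3, 18, 85]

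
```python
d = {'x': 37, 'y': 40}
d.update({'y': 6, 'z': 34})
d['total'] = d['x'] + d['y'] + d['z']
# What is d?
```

After line 1: d = {'x': 37, 'y': 40}
After line 2 (y overwritten, z added): d = {'x': 37, 'y': 6, 'z': 34}
After line 3 (total = 37 + 6 + 34 = 77): d = {'x': 37, 'y': 6, 'z': 34, 'total': 77}

{'x': 37, 'y': 6, 'z': 34, 'total': 77}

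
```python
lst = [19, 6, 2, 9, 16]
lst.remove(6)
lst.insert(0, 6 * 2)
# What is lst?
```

After line 1: lst = [19, 6, 2, 9, 16]
After line 2 (remove first 6): lst = [19, 2, 9, 16]
After line 3 (insert 12 at index 0): lst = [12, 19, 2, 9, 16]

[12, 19, 2, 9, 16]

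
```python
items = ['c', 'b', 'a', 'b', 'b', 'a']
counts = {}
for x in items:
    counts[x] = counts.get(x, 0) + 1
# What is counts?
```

Initial: counts = {}, items = ['c', 'b', 'a', 'b', 'b', 'a']
See 'c': counts = {'c': 1}
See 'b': counts = {'c': 1, 'b': 1}
See 'a': counts = {'c': 1, 'b': 1, 'a': 1}
See 'b': counts = {'c': 1, 'b': 2, 'a': 1}
See 'b': counts = {'c': 1, 'b': 3, 'a': 1}
See 'a': counts = {'c': 1, 'b': 3, 'a': 2}

{'c': 1, 'b': 3, 'a': 2}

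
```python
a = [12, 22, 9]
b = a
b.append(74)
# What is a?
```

After line 1: a = [12, 22, 9]
After line 2 (b = a is an alias, same object): a = [12, 22, 9], b = [12, 22, 9]
After line 3 (b.append mutates the shared list): a = [12, 22, 9, 74], b = [12, 22, 9, 74]

[12, 22, 9, 74]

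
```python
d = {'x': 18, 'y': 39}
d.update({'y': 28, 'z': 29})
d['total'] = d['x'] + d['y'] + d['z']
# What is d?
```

After line 1: d = {'x': 18, 'y': 39}
After line 2 (y overwritten, z added): d = {'x': 18, 'y': 28, 'z': 29}
After line 3 (total = 18 + 28 + 29 = 75): d = {'x': 18, 'y': 28, 'z': 29, 'total': 75}

{'x': 18, 'y': 28, 'z': 29, 'total': 75}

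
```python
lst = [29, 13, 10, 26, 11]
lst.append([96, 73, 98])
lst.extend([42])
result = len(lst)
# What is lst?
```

After line 1: lst = [29, 13, 10, 26, 11]
After line 2 (append adds [96, 73, 98] as single element): lst = [29, 13, 10, 26, 11, [96, 73, 98]]
After line 3 (extend unpacks [42], adds 42): lst = [29, 13, 10, 26, 11, [96, 73, 98], 42]
After line 4: result = len(lst) = 7

[29, 13, 10, 26, 11, [96, 73, 98], 42]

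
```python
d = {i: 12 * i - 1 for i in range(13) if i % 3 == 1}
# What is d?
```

{1: 11, 4: 47, 7: 83, 10: 119}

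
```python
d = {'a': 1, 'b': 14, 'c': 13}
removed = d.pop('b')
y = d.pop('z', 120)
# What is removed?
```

After line 1: d = {'a': 1, 'b': 14, 'c': 13}
After line 2 (pop 'b' returns 14): d = {'a': 1, 'c': 13}, removed = 14
After line 3 (pop 'z' missing, returns default 120): d = {'a': 1, 'c': 13}, y = 120

14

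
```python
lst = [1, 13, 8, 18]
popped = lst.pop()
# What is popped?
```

18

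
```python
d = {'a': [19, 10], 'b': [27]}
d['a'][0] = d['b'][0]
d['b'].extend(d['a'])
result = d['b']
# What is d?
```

After line 1: d = {'a': [19, 10], 'b': [27]}
After line 2 (a[0] = b[0] = 27): d = {'a': [27, 10], 'b': [27]}
After line 3 (b.extend(a) appends [27, 10]): d = {'a': [27, 10], 'b': [27, 27, 10]}
After line 4: result = d['b'] = [27, 27, 10]

{'a': [27, 10], 'b': [27, 27, 10]}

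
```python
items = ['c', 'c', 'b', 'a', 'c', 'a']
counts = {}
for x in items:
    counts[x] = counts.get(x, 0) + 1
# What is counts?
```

Initial: counts = {}, items = ['c', 'c', 'b', 'a', 'c', 'a']
See 'c': counts = {'c': 1}
See 'c': counts = {'c': 2}
See 'b': counts = {'c': 2, 'b': 1}
See 'a': counts = {'c': 2, 'b': 1, 'a': 1}
See 'c': counts = {'c': 3, 'b': 1, 'a': 1}
See 'a': counts = {'c': 3, 'b': 1, 'a': 2}

{'c': 3, 'b': 1, 'a': 2}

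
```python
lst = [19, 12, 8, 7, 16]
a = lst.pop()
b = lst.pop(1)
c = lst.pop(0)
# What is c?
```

After line 1: lst = [19, 12, 8, 7, 16]
After line 2 (pop() -> a = 16): lst = [19, 12, 8, 7]
After line 3 (pop(1) -> b = 12): lst = [19, 8, 7]
After line 4 (pop(0) -> c = 19): lst = [8, 7]

19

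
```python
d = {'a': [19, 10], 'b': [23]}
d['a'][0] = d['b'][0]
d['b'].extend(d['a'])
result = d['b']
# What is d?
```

After line 1: d = {'a': [19, 10], 'b': [23]}
After line 2 (a[0] = b[0] = 23): d = {'a': [23, 10], 'b': [23]}
After line 3 (b.extend(a) appends [23, 10]): d = {'a': [23, 10], 'b': [23, 23, 10]}
After line 4: result = d['b'] = [23, 23, 10]

{'a': [23, 10], 'b': [23, 23, 10]}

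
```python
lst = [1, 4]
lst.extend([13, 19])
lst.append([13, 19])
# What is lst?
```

After line 1: lst = [1, 4]
After line 2 (extend unpacks [13, 19]): lst = [1, 4, 13, 19]
After line 3 (append adds [13, 19] as single element): lst = [1, 4, 13, 19, [13, 19]]

[1, 4, 13, 19, [13, 19]]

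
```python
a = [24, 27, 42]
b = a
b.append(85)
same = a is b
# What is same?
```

After line 1: a = [24, 27, 42]
After line 2 (b = a is an alias, same object): a = [24, 27, 42], b = [24, 27, 42]
After line 3 (b.append mutates the shared list): a = [24, 27, 42, 85], b = [24, 27, 42, 85]
After line 4 (same = a is b; same object -> True): same = True

True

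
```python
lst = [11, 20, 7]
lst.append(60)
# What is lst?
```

[11, 20, 7, 60]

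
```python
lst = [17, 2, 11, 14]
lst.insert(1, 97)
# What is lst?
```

[17, 97, 2, 11, 14]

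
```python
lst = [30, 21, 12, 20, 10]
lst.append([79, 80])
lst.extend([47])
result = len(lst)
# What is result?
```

After line 1: lst = [30, 21, 12, 20, 10]
After line 2 (append adds [79, 80] as single element): lst = [30, 21, 12, 20, 10, [79, 80]]
After line 3 (extend unpacks [47], adds 47): lst = [30, 21, 12, 20, 10, [79, 80], 47]
After line 4: result = len(lst) = 7

7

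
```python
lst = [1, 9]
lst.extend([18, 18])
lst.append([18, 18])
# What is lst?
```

After line 1: lst = [1, 9]
After line 2 (extend unpacks [18, 18]): lst = [1, 9, 18, 18]
After line 3 (append adds [18, 18] as single element): lst = [1, 9, 18, 18, [18, 18]]

[1, 9, 18, 18, [18, 18]]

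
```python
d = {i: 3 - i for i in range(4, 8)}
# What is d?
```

{4: -1, 5: -2, 6: -3, 7: -4}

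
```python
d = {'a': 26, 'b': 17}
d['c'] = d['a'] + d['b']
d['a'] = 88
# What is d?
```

After line 1: d = {'a': 26, 'b': 17}
After line 2 (d['c'] = 26 + 17): d = {'a': 26, 'b': 17, 'c': 43}
After line 3: d = {'a': 88, 'b': 17, 'c': 43}

{'a': 88, 'b': 17, 'c': 43}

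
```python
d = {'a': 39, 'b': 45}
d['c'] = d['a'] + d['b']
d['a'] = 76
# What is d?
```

After line 1: d = {'a': 39, 'b': 45}
After line 2 (d['c'] = 39 + 45): d = {'a': 39, 'b': 45, 'c': 84}
After line 3: d = {'a': 76, 'b': 45, 'c': 84}

{'a': 76, 'b': 45, 'c': 84}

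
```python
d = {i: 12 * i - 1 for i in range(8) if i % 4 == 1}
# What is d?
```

{1: 11, 5: 59}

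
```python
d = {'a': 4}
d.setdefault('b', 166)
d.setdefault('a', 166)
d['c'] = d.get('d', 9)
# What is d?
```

After line 1: d = {'a': 4}
After line 2 (setdefault adds 'b'=166): d = {'a': 4, 'b': 166}
After line 3 (setdefault 'a' no-op, already exists): d = {'a': 4, 'b': 166}
After line 4 (get('d', 9) returns default since 'd' not in d): d = {'a': 4, 'b': 166, 'c': 9}

{'a': 4, 'b': 166, 'c': 9}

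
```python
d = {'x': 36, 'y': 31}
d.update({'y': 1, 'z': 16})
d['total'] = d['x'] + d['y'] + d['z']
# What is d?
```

After line 1: d = {'x': 36, 'y': 31}
After line 2 (y overwritten, z added): d = {'x': 36, 'y': 1, 'z': 16}
After line 3 (total = 36 + 1 + 16 = 53): d = {'x': 36, 'y': 1, 'z': 16, 'total': 53}

{'x': 36, 'y': 1, 'z': 16, 'total': 53}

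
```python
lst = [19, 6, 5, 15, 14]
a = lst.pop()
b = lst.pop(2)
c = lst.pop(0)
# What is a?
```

After line 1: lst = [19, 6, 5, 15, 14]
After line 2 (pop() -> a = 14): lst = [19, 6, 5, 15]
After line 3 (pop(2) -> b = 5): lst = [19, 6, 15]
After line 4 (pop(0) -> c = 19): lst = [6, 15]

14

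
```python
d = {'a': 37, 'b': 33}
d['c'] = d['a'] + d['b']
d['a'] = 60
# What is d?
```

After line 1: d = {'a': 37, 'b': 33}
After line 2 (d['c'] = 37 + 33): d = {'a': 37, 'b': 33, 'c': 70}
After line 3: d = {'a': 60, 'b': 33, 'c': 70}

{'a': 60, 'b': 33, 'c': 70}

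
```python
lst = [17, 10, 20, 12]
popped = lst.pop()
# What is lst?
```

[17, 10, 20]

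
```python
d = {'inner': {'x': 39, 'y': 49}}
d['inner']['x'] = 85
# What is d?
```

After line 1: d = {'inner': {'x': 39, 'y': 49}}
After line 2 (inner x overwritten): d = {'inner': {'x': 85, 'y': 49}}

{'inner': {'x': 85, 'y': 49}}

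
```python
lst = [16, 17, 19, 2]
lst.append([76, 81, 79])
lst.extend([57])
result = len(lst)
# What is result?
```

After line 1: lst = [16, 17, 19, 2]
After line 2 (append adds [76, 81, 79] as single element): lst = [16, 17, 19, 2, [76, 81, 79]]
After line 3 (extend unpacks [57], adds 57): lst = [16, 17, 19, 2, [76, 81, 79], 57]
After line 4: result = len(lst) = 6

6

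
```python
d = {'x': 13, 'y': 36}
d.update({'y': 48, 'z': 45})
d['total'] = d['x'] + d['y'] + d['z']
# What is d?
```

After line 1: d = {'x': 13, 'y': 36}
After line 2 (y overwritten, z added): d = {'x': 13, 'y': 48, 'z': 45}
After line 3 (total = 13 + 48 + 45 = 106): d = {'x': 13, 'y': 48, 'z': 45, 'total': 106}

{'x': 13, 'y': 48, 'z': 45, 'total': 106}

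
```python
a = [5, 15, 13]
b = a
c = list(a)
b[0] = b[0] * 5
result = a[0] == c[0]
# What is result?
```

After line 1: a = [5, 15, 13]
After line 2 (b = a, alias): a = [5, 15, 13], b = [5, 15, 13]
After line 3 (c = list(a) is a copy, new object): c = [5, 15, 13]
After line 4 (b[0] = 5 * 5 = 25; mutates shared a/b): a = b = [25, 15, 13], c = [5, 15, 13]
After line 5 (a[0] = 25, c[0] = 5; result = False)

False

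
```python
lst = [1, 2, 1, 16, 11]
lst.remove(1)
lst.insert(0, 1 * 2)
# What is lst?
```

After line 1: lst = [1, 2, 1, 16, 11]
After line 2 (remove first 1): lst = [2, 1, 16, 11]
After line 3 (insert 2 at index 0): lst = [2, 2, 1, 16, 11]

[2, 2, 1, 16, 11]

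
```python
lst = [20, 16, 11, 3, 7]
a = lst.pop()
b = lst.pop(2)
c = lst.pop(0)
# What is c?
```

After line 1: lst = [20, 16, 11, 3, 7]
After line 2 (pop() -> a = 7): lst = [20, 16, 11, 3]
After line 3 (pop(2) -> b = 11): lst = [20, 16, 3]
After line 4 (pop(0) -> c = 20): lst = [16, 3]

20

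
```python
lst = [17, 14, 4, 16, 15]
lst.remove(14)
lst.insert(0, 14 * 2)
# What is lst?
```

After line 1: lst = [17, 14, 4, 16, 15]
After line 2 (remove first 14): lst = [17, 4, 16, 15]
After line 3 (insert 28 at index 0): lst = [28, 17, 4, 16, 15]

[28, 17, 4, 16, 15]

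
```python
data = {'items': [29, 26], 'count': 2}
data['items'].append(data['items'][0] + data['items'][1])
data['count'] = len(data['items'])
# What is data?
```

After line 1: data = {'items': [29, 26], 'count': 2}
After line 2 (append 29 + 26 = 55): data = {'items': [29, 26, 55], 'count': 2}
After line 3 (count = len(items) = 3): data = {'items': [29, 26, 55], 'count': 3}

{'items': [29, 26, 55], 'count': 3}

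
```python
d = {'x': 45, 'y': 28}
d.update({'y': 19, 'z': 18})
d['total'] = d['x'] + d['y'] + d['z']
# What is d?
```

After line 1: d = {'x': 45, 'y': 28}
After line 2 (y overwritten, z added): d = {'x': 45, 'y': 19, 'z': 18}
After line 3 (total = 45 + 19 + 18 = 82): d = {'x': 45, 'y': 19, 'z': 18, 'total': 82}

{'x': 45, 'y': 19, 'z': 18, 'total': 82}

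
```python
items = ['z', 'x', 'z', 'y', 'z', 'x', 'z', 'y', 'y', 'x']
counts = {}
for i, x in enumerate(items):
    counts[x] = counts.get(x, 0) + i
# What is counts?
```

Initial: counts = {}, items = ['z', 'x', 'z', 'y', 'z', 'x', 'z', 'y', 'y', 'x']
i=0, x='z': counts = {'z': 0}
i=1, x='x': counts = {'z': 0, 'x': 1}
i=2, x='z': counts = {'z': 2, 'x': 1}
i=3, x='y': counts = {'z': 2, 'x': 1, 'y': 3}
i=4, x='z': counts = {'z': 6, 'x': 1, 'y': 3}
i=5, x='x': counts = {'z': 6, 'x': 6, 'y': 3}
i=6, x='z': counts = {'z': 12, 'x': 6, 'y': 3}
i=7, x='y': counts = {'z': 12, 'x': 6, 'y': 10}
i=8, x='y': counts = {'z': 12, 'x': 6, 'y': 18}
i=9, x='x': counts = {'z': 12, 'x': 15, 'y': 18}

{'z': 12, 'x': 15, 'y': 18}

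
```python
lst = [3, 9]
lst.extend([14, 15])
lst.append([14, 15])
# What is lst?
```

After line 1: lst = [3, 9]
After line 2 (extend unpacks [14, 15]): lst = [3, 9, 14, 15]
After line 3 (append adds [14, 15] as single element): lst = [3, 9, 14, 15, [14, 15]]

[3, 9, 14, 15, [14, 15]]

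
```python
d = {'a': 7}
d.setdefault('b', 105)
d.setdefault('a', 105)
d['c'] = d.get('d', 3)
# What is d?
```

After line 1: d = {'a': 7}
After line 2 (setdefault adds 'b'=105): d = {'a': 7, 'b': 105}
After line 3 (setdefault 'a' no-op, already exists): d = {'a': 7, 'b': 105}
After line 4 (get('d', 3) returns default since 'd' not in d): d = {'a': 7, 'b': 105, 'c': 3}

{'a': 7, 'b': 105, 'c': 3}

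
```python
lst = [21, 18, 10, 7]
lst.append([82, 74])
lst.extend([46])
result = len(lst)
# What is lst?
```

After line 1: lst = [21, 18, 10, 7]
After line 2 (append adds [82, 74] as single element): lst = [21, 18, 10, 7, [82, 74]]
After line 3 (extend unpacks [46], adds 46): lst = [21, 18, 10, 7, [82, 74], 46]
After line 4: result = len(lst) = 6

[21, 18, 10, 7, [82, 74], 46]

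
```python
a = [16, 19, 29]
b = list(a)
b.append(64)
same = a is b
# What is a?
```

After line 1: a = [16, 19, 29]
After line 2 (b = list(a) is a shallow copy, new object): a = [16, 19, 29], b = [16, 19, 29]
After line 3 (append only mutates b): a = [16, 19, 29], b = [16, 19, 29, 64]
After line 4 (same = a is b; different objects -> False): same = False

[16, 19, 29]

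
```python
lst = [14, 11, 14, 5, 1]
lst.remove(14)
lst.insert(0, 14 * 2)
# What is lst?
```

After line 1: lst = [14, 11, 14, 5, 1]
After line 2 (remove first 14): lst = [11, 14, 5, 1]
After line 3 (insert 28 at index 0): lst = [28, 11, 14, 5, 1]

[28, 11, 14, 5, 1]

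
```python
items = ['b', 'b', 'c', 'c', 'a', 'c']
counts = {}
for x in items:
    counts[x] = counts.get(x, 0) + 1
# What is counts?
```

Initial: counts = {}, items = ['b', 'b', 'c', 'c', 'a', 'c']
See 'b': counts = {'b': 1}
See 'b': counts = {'b': 2}
See 'c': counts = {'b': 2, 'c': 1}
See 'c': counts = {'b': 2, 'c': 2}
See 'a': counts = {'b': 2, 'c': 2, 'a': 1}
See 'c': counts = {'b': 2, 'c': 3, 'a': 1}

{'b': 2, 'c': 3, 'a': 1}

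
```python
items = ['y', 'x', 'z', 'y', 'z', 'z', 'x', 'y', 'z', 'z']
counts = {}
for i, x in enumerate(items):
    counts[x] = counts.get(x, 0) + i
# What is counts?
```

Initial: counts = {}, items = ['y', 'x', 'z', 'y', 'z', 'z', 'x', 'y', 'z', 'z']
i=0, x='y': counts = {'y': 0}
i=1, x='x': counts = {'y': 0, 'x': 1}
i=2, x='z': counts = {'y': 0, 'x': 1, 'z': 2}
i=3, x='y': counts = {'y': 3, 'x': 1, 'z': 2}
i=4, x='z': counts = {'y': 3, 'x': 1, 'z': 6}
i=5, x='z': counts = {'y': 3, 'x': 1, 'z': 11}
i=6, x='x': counts = {'y': 3, 'x': 7, 'z': 11}
i=7, x='y': counts = {'y': 10, 'x': 7, 'z': 11}
i=8, x='z': counts = {'y': 10, 'x': 7, 'z': 19}
i=9, x='z': counts = {'y': 10, 'x': 7, 'z': 28}

{'y': 10, 'x': 7, 'z': 28}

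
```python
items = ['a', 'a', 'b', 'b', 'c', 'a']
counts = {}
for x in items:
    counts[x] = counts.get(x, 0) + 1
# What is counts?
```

Initial: counts = {}, items = ['a', 'a', 'b', 'b', 'c', 'a']
See 'a': counts = {'a': 1}
See 'a': counts = {'a': 2}
See 'b': counts = {'a': 2, 'b': 1}
See 'b': counts = {'a': 2, 'b': 2}
See 'c': counts = {'a': 2, 'b': 2, 'c': 1}
See 'a': counts = {'a': 3, 'b': 2, 'c': 1}

{'a': 3, 'b': 2, 'c': 1}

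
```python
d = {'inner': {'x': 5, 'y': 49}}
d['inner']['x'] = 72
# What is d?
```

After line 1: d = {'inner': {'x': 5, 'y': 49}}
After line 2 (inner x overwritten): d = {'inner': {'x': 72, 'y': 49}}

{'inner': {'x': 72, 'y': 49}}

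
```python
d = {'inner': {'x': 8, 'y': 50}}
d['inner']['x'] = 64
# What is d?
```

After line 1: d = {'inner': {'x': 8, 'y': 50}}
After line 2 (inner x overwritten): d = {'inner': {'x': 64, 'y': 50}}

{'inner': {'x': 64, 'y': 50}}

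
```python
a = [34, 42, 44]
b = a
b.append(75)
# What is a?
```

After line 1: a = [34, 42, 44]
After line 2 (b = a is an alias, same object): a = [34, 42, 44], b = [34, 42, 44]
After line 3 (b.append mutates the shared list): a = [34, 42, 44, 75], b = [34, 42, 44, 75]

[34, 42, 44, 75]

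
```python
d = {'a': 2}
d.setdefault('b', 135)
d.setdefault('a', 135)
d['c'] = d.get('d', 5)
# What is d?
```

After line 1: d = {'a': 2}
After line 2 (setdefault adds 'b'=135): d = {'a': 2, 'b': 135}
After line 3 (setdefault 'a' no-op, already exists): d = {'a': 2, 'b': 135}
After line 4 (get('d', 5) returns default since 'd' not in d): d = {'a': 2, 'b': 135, 'c': 5}

{'a': 2, 'b': 135, 'c': 5}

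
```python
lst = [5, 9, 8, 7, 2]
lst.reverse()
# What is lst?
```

[2, 7, 8, 9, 5]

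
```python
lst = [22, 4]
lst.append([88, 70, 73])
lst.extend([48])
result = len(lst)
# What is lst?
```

After line 1: lst = [22, 4]
After line 2 (append adds [88, 70, 73] as single element): lst = [22, 4, [88, 70, 73]]
After line 3 (extend unpacks [48], adds 48): lst = [22, 4, [88, 70, 73], 48]
After line 4: result = len(lst) = 4

[22, 4, [88, 70, 73], 48]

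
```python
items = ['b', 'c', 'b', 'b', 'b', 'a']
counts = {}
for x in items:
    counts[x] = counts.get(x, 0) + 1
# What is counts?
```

Initial: counts = {}, items = ['b', 'c', 'b', 'b', 'b', 'a']
See 'b': counts = {'b': 1}
See 'c': counts = {'b': 1, 'c': 1}
See 'b': counts = {'b': 2, 'c': 1}
See 'b': counts = {'b': 3, 'c': 1}
See 'b': counts = {'b': 4, 'c': 1}
See 'a': counts = {'b': 4, 'c': 1, 'a': 1}

{'b': 4, 'c': 1, 'a': 1}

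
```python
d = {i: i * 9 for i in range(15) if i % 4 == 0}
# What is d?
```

{0: 0, 4: 36, 8: 72, 12: 108}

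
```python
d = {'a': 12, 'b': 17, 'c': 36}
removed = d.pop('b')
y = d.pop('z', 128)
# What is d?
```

After line 1: d = {'a': 12, 'b': 17, 'c': 36}
After line 2 (pop 'b' returns 17): d = {'a': 12, 'c': 36}, removed = 17
After line 3 (pop 'z' missing, returns default 128): d = {'a': 12, 'c': 36}, y = 128

{'a': 12, 'c': 36}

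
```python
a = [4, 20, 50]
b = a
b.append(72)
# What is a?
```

After line 1: a = [4, 20, 50]
After line 2 (b = a is an alias, same object): a = [4, 20, 50], b = [4, 20, 50]
After line 3 (b.append mutates the shared list): a = [4, 20, 50, 72], b = [4, 20, 50, 72]

[4, 20, 50, 72]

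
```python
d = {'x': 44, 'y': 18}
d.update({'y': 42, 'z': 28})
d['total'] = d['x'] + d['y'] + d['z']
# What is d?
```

After line 1: d = {'x': 44, 'y': 18}
After line 2 (y overwritten, z added): d = {'x': 44, 'y': 42, 'z': 28}
After line 3 (total = 44 + 42 + 28 = 114): d = {'x': 44, 'y': 42, 'z': 28, 'total': 114}

{'x': 44, 'y': 42, 'z': 28, 'total': 114}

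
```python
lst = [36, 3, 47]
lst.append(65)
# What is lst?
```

[36, 3, 47, 65]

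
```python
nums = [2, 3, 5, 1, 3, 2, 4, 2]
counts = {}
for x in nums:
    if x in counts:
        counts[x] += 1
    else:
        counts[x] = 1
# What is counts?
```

Initial: counts = {}, nums = [2, 3, 5, 1, 3, 2, 4, 2]
See 2: counts = {2: 1}
See 3: counts = {2: 1, 3: 1}
See 5: counts = {2: 1, 3: 1, 5: 1}
See 1: counts = {2: 1, 3: 1, 5: 1, 1: 1}
See 3: counts = {2: 1, 3: 2, 5: 1, 1: 1}
See 2: counts = {2: 2, 3: 2, 5: 1, 1: 1}
See 4: counts = {2: 2, 3: 2, 5: 1, 1: 1, 4: 1}
See 2: counts = {2: 3, 3: 2, 5: 1, 1: 1, 4: 1}

{2: 3, 3: 2, 5: 1, 1: 1, 4: 1}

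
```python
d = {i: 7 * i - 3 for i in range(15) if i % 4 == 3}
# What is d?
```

{3: 18, 7: 46, 11: 74}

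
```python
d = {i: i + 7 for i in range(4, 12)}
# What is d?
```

{4: 11, 5: 12, 6: 13, 7: 14, 8: 15, 9: 16, 10: 17, 11: 18}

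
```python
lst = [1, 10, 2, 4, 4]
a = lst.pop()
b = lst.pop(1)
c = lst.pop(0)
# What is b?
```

After line 1: lst = [1, 10, 2, 4, 4]
After line 2 (pop() -> a = 4): lst = [1, 10, 2, 4]
After line 3 (pop(1) -> b = 10): lst = [1, 2, 4]
After line 4 (pop(0) -> c = 1): lst = [2, 4]

10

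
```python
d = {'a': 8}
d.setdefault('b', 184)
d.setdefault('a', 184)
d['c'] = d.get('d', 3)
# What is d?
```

After line 1: d = {'a': 8}
After line 2 (setdefault adds 'b'=184): d = {'a': 8, 'b': 184}
After line 3 (setdefault 'a' no-op, already exists): d = {'a': 8, 'b': 184}
After line 4 (get('d', 3) returns default since 'd' not in d): d = {'a': 8, 'b': 184, 'c': 3}

{'a': 8, 'b': 184, 'c': 3}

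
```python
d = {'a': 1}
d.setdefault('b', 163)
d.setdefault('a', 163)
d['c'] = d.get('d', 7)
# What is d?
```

After line 1: d = {'a': 1}
After line 2 (setdefault adds 'b'=163): d = {'a': 1, 'b': 163}
After line 3 (setdefault 'a' no-op, already exists): d = {'a': 1, 'b': 163}
After line 4 (get('d', 7) returns default since 'd' not in d): d = {'a': 1, 'b': 163, 'c': 7}

{'a': 1, 'b': 163, 'c': 7}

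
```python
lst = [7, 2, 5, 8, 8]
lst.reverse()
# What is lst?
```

[8, 8, 5, 2, 7]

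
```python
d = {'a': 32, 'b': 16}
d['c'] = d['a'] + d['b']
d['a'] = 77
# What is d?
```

After line 1: d = {'a': 32, 'b': 16}
After line 2 (d['c'] = 32 + 16): d = {'a': 32, 'b': 16, 'c': 48}
After line 3: d = {'a': 77, 'b': 16, 'c': 48}

{'a': 77, 'b': 16, 'c': 48}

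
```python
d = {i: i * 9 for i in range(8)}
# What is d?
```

{0: 0, 1: 9, 2: 18, 3: 27, 4: 36, 5: 45, 6: 54, 7: 63}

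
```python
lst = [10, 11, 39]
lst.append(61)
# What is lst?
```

[10, 11, 39, 61]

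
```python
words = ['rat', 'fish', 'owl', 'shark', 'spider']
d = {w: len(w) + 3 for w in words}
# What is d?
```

{'rat': 6, 'fish': 7, 'owl': 6, 'shark': 8, 'spider': 9}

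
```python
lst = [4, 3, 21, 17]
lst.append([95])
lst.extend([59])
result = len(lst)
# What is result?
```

After line 1: lst = [4, 3, 21, 17]
After line 2 (append adds [95] as single element): lst = [4, 3, 21, 17, [95]]
After line 3 (extend unpacks [59], adds 59): lst = [4, 3, 21, 17, [95], 59]
After line 4: result = len(lst) = 6

6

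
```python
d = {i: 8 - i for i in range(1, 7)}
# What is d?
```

{1: 7, 2: 6, 3: 5, 4: 4, 5: 3, 6: 2}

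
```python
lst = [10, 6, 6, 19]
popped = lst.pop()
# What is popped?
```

19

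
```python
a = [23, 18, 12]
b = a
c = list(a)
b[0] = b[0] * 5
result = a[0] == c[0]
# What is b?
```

After line 1: a = [23, 18, 12]
After line 2 (b = a, alias): a = [23, 18, 12], b = [23, 18, 12]
After line 3 (c = list(a) is a copy, new object): c = [23, 18, 12]
After line 4 (b[0] = 23 * 5 = 115; mutates shared a/b): a = b = [115, 18, 12], c = [23, 18, 12]
After line 5 (a[0] = 115, c[0] = 23; result = False)

[115, 18, 12]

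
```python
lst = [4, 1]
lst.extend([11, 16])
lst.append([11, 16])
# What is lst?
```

After line 1: lst = [4, 1]
After line 2 (extend unpacks [11, 16]): lst = [4, 1, 11, 16]
After line 3 (append adds [11, 16] as single element): lst = [4, 1, 11, 16, [11, 16]]

[4, 1, 11, 16, [11, 16]]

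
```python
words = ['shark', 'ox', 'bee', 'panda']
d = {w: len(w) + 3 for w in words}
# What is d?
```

{'shark': 8, 'ox': 5, 'bee': 6, 'panda': 8}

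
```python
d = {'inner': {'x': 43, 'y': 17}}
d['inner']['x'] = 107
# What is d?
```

After line 1: d = {'inner': {'x': 43, 'y': 17}}
After line 2 (inner x overwritten): d = {'inner': {'x': 107, 'y': 17}}

{'inner': {'x': 107, 'y': 17}}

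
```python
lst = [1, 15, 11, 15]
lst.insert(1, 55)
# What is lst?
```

[1, 55, 15, 11, 15]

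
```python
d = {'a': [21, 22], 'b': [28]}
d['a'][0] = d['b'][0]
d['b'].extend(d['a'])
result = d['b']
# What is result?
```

After line 1: d = {'a': [21, 22], 'b': [28]}
After line 2 (a[0] = b[0] = 28): d = {'a': [28, 22], 'b': [28]}
After line 3 (b.extend(a) appends [28, 22]): d = {'a': [28, 22], 'b': [28, 28, 22]}
After line 4: result = d['b'] = [28, 28, 22]

[28, 28, 22]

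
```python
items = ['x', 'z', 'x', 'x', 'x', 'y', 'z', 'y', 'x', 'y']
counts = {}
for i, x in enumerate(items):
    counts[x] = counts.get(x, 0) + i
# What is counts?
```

Initial: counts = {}, items = ['x', 'z', 'x', 'x', 'x', 'y', 'z', 'y', 'x', 'y']
i=0, x='x': counts = {'x': 0}
i=1, x='z': counts = {'x': 0, 'z': 1}
i=2, x='x': counts = {'x': 2, 'z': 1}
i=3, x='x': counts = {'x': 5, 'z': 1}
i=4, x='x': counts = {'x': 9, 'z': 1}
i=5, x='y': counts = {'x': 9, 'z': 1, 'y': 5}
i=6, x='z': counts = {'x': 9, 'z': 7, 'y': 5}
i=7, x='y': counts = {'x': 9, 'z': 7, 'y': 12}
i=8, x='x': counts = {'x': 17, 'z': 7, 'y': 12}
i=9, x='y': counts = {'x': 17, 'z': 7, 'y': 21}

{'x': 17, 'z': 7, 'y': 21}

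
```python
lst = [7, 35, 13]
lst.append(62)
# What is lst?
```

[7, 35, 13, 62]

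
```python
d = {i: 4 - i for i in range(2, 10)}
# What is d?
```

{2: 2, 3: 1, 4: 0, 5: -1, 6: -2, 7: -3, 8: -4, 9: -5}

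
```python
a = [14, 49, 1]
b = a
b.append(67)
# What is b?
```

After line 1: a = [14, 49, 1]
After line 2 (b = a is an alias, same object): a = [14, 49, 1], b = [14, 49, 1]
After line 3 (b.append mutates the shared list): a = [14, 49, 1, 67], b = [14, 49, 1, 67]

[14, 49, 1, 67]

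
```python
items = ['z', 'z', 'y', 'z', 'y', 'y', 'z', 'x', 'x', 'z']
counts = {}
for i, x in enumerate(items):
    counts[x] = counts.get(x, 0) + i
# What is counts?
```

Initial: counts = {}, items = ['z', 'z', 'y', 'z', 'y', 'y', 'z', 'x', 'x', 'z']
i=0, x='z': counts = {'z': 0}
i=1, x='z': counts = {'z': 1}
i=2, x='y': counts = {'z': 1, 'y': 2}
i=3, x='z': counts = {'z': 4, 'y': 2}
i=4, x='y': counts = {'z': 4, 'y': 6}
i=5, x='y': counts = {'z': 4, 'y': 11}
i=6, x='z': counts = {'z': 10, 'y': 11}
i=7, x='x': counts = {'z': 10, 'y': 11, 'x': 7}
i=8, x='x': counts = {'z': 10, 'y': 11, 'x': 15}
i=9, x='z': counts = {'z': 19, 'y': 11, 'x': 15}

{'z': 19, 'y': 11, 'x': 15}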